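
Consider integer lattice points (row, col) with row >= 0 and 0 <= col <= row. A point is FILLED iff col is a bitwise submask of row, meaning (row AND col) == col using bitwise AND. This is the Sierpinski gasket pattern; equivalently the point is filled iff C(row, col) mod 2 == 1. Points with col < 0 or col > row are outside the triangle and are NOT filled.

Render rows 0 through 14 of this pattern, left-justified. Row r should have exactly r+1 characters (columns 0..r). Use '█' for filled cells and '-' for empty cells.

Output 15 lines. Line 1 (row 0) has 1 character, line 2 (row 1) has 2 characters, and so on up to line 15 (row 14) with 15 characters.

Answer: █
██
█-█
████
█---█
██--██
█-█-█-█
████████
█-------█
██------██
█-█-----█-█
████----████
█---█---█---█
██--██--██--██
█-█-█-█-█-█-█-█

Derivation:
r0=0: █
r1=1: ██
r2=10: █-█
r3=11: ████
r4=100: █---█
r5=101: ██--██
r6=110: █-█-█-█
r7=111: ████████
r8=1000: █-------█
r9=1001: ██------██
r10=1010: █-█-----█-█
r11=1011: ████----████
r12=1100: █---█---█---█
r13=1101: ██--██--██--██
r14=1110: █-█-█-█-█-█-█-█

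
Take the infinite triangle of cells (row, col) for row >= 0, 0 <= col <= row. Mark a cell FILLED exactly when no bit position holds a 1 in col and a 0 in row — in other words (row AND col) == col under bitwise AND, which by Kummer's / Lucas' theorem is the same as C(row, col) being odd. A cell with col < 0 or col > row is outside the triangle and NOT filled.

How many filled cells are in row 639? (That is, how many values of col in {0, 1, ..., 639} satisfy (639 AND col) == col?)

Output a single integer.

Answer: 256

Derivation:
639 in binary = 1001111111
popcount(639) = number of 1-bits in 1001111111 = 8
A col c satisfies (639 AND c) == c iff every set bit of c is also set in 639; each of the 8 set bits of 639 can independently be on or off in c.
count = 2^8 = 256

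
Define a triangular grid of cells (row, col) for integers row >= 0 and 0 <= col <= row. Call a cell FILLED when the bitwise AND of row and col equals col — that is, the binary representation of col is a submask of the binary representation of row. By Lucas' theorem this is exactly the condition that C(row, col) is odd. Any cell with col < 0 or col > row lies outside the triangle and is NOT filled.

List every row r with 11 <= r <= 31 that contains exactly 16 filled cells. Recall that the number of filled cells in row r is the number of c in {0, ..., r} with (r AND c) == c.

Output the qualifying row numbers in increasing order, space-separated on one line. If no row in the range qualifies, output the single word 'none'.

Row r has 2^popcount(r) filled cells, so we need popcount(r) = log2(16) = 4.
Scan r = 11..31 and keep those with exactly 4 one-bits:
r=11=1011 popcount=3 -> skip
r=12=1100 popcount=2 -> skip
r=13=1101 popcount=3 -> skip
r=14=1110 popcount=3 -> skip
r=15=1111 popcount=4 -> KEEP
r=16=10000 popcount=1 -> skip
r=17=10001 popcount=2 -> skip
r=18=10010 popcount=2 -> skip
r=19=10011 popcount=3 -> skip
r=20=10100 popcount=2 -> skip
r=21=10101 popcount=3 -> skip
r=22=10110 popcount=3 -> skip
r=23=10111 popcount=4 -> KEEP
r=24=11000 popcount=2 -> skip
r=25=11001 popcount=3 -> skip
r=26=11010 popcount=3 -> skip
r=27=11011 popcount=4 -> KEEP
r=28=11100 popcount=3 -> skip
r=29=11101 popcount=4 -> KEEP
r=30=11110 popcount=4 -> KEEP
r=31=11111 popcount=5 -> skip
Kept rows: 15 23 27 29 30

Answer: 15 23 27 29 30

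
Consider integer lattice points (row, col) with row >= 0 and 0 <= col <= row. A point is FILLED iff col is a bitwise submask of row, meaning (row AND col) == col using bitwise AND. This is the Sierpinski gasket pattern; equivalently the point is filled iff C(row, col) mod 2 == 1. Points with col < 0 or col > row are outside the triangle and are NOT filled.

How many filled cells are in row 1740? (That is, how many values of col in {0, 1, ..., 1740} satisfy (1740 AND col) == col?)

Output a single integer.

Answer: 64

Derivation:
1740 in binary = 11011001100
popcount(1740) = number of 1-bits in 11011001100 = 6
A col c satisfies (1740 AND c) == c iff every set bit of c is also set in 1740; each of the 6 set bits of 1740 can independently be on or off in c.
count = 2^6 = 64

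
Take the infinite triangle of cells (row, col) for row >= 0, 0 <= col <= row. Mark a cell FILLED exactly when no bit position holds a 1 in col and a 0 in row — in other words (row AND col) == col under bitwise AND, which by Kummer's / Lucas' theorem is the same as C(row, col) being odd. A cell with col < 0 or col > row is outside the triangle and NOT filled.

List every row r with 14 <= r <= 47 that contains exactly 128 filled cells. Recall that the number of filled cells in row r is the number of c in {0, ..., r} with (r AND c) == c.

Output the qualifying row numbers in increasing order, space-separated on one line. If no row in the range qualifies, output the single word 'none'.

Answer: none

Derivation:
Row r has 2^popcount(r) filled cells, so we need popcount(r) = log2(128) = 7.
Scan r = 14..47 and keep those with exactly 7 one-bits:
r=14=1110 popcount=3 -> skip
r=15=1111 popcount=4 -> skip
r=16=10000 popcount=1 -> skip
r=17=10001 popcount=2 -> skip
r=18=10010 popcount=2 -> skip
r=19=10011 popcount=3 -> skip
r=20=10100 popcount=2 -> skip
r=21=10101 popcount=3 -> skip
r=22=10110 popcount=3 -> skip
r=23=10111 popcount=4 -> skip
r=24=11000 popcount=2 -> skip
r=25=11001 popcount=3 -> skip
r=26=11010 popcount=3 -> skip
r=27=11011 popcount=4 -> skip
r=28=11100 popcount=3 -> skip
r=29=11101 popcount=4 -> skip
r=30=11110 popcount=4 -> skip
r=31=11111 popcount=5 -> skip
r=32=100000 popcount=1 -> skip
r=33=100001 popcount=2 -> skip
r=34=100010 popcount=2 -> skip
r=35=100011 popcount=3 -> skip
r=36=100100 popcount=2 -> skip
r=37=100101 popcount=3 -> skip
r=38=100110 popcount=3 -> skip
r=39=100111 popcount=4 -> skip
r=40=101000 popcount=2 -> skip
r=41=101001 popcount=3 -> skip
r=42=101010 popcount=3 -> skip
r=43=101011 popcount=4 -> skip
r=44=101100 popcount=3 -> skip
r=45=101101 popcount=4 -> skip
r=46=101110 popcount=4 -> skip
r=47=101111 popcount=5 -> skip
Kept rows: none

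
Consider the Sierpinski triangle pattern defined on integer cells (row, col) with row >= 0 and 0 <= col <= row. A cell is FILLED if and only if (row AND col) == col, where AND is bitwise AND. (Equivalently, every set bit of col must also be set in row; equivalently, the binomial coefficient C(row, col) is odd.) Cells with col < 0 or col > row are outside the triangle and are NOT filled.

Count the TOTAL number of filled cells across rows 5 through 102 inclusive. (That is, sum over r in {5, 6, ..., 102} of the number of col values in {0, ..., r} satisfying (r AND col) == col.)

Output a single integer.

r5=101 pc2: +4 =4
r6=110 pc2: +4 =8
r7=111 pc3: +8 =16
r8=1000 pc1: +2 =18
r9=1001 pc2: +4 =22
r10=1010 pc2: +4 =26
r11=1011 pc3: +8 =34
r12=1100 pc2: +4 =38
r13=1101 pc3: +8 =46
r14=1110 pc3: +8 =54
r15=1111 pc4: +16 =70
r16=10000 pc1: +2 =72
r17=10001 pc2: +4 =76
r18=10010 pc2: +4 =80
r19=10011 pc3: +8 =88
r20=10100 pc2: +4 =92
r21=10101 pc3: +8 =100
r22=10110 pc3: +8 =108
r23=10111 pc4: +16 =124
r24=11000 pc2: +4 =128
r25=11001 pc3: +8 =136
r26=11010 pc3: +8 =144
r27=11011 pc4: +16 =160
r28=11100 pc3: +8 =168
r29=11101 pc4: +16 =184
r30=11110 pc4: +16 =200
r31=11111 pc5: +32 =232
r32=100000 pc1: +2 =234
r33=100001 pc2: +4 =238
r34=100010 pc2: +4 =242
r35=100011 pc3: +8 =250
r36=100100 pc2: +4 =254
r37=100101 pc3: +8 =262
r38=100110 pc3: +8 =270
r39=100111 pc4: +16 =286
r40=101000 pc2: +4 =290
r41=101001 pc3: +8 =298
r42=101010 pc3: +8 =306
r43=101011 pc4: +16 =322
r44=101100 pc3: +8 =330
r45=101101 pc4: +16 =346
r46=101110 pc4: +16 =362
r47=101111 pc5: +32 =394
r48=110000 pc2: +4 =398
r49=110001 pc3: +8 =406
r50=110010 pc3: +8 =414
r51=110011 pc4: +16 =430
r52=110100 pc3: +8 =438
r53=110101 pc4: +16 =454
r54=110110 pc4: +16 =470
r55=110111 pc5: +32 =502
r56=111000 pc3: +8 =510
r57=111001 pc4: +16 =526
r58=111010 pc4: +16 =542
r59=111011 pc5: +32 =574
r60=111100 pc4: +16 =590
r61=111101 pc5: +32 =622
r62=111110 pc5: +32 =654
r63=111111 pc6: +64 =718
r64=1000000 pc1: +2 =720
r65=1000001 pc2: +4 =724
r66=1000010 pc2: +4 =728
r67=1000011 pc3: +8 =736
r68=1000100 pc2: +4 =740
r69=1000101 pc3: +8 =748
r70=1000110 pc3: +8 =756
r71=1000111 pc4: +16 =772
r72=1001000 pc2: +4 =776
r73=1001001 pc3: +8 =784
r74=1001010 pc3: +8 =792
r75=1001011 pc4: +16 =808
r76=1001100 pc3: +8 =816
r77=1001101 pc4: +16 =832
r78=1001110 pc4: +16 =848
r79=1001111 pc5: +32 =880
r80=1010000 pc2: +4 =884
r81=1010001 pc3: +8 =892
r82=1010010 pc3: +8 =900
r83=1010011 pc4: +16 =916
r84=1010100 pc3: +8 =924
r85=1010101 pc4: +16 =940
r86=1010110 pc4: +16 =956
r87=1010111 pc5: +32 =988
r88=1011000 pc3: +8 =996
r89=1011001 pc4: +16 =1012
r90=1011010 pc4: +16 =1028
r91=1011011 pc5: +32 =1060
r92=1011100 pc4: +16 =1076
r93=1011101 pc5: +32 =1108
r94=1011110 pc5: +32 =1140
r95=1011111 pc6: +64 =1204
r96=1100000 pc2: +4 =1208
r97=1100001 pc3: +8 =1216
r98=1100010 pc3: +8 =1224
r99=1100011 pc4: +16 =1240
r100=1100100 pc3: +8 =1248
r101=1100101 pc4: +16 =1264
r102=1100110 pc4: +16 =1280

Answer: 1280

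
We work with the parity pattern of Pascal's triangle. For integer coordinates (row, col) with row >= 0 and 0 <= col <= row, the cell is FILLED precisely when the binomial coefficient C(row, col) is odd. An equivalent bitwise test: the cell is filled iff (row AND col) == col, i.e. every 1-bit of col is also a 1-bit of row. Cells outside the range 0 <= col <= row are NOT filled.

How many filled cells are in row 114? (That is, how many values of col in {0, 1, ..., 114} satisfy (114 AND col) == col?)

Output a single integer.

114 in binary = 1110010
popcount(114) = number of 1-bits in 1110010 = 4
A col c satisfies (114 AND c) == c iff every set bit of c is also set in 114; each of the 4 set bits of 114 can independently be on or off in c.
count = 2^4 = 16

Answer: 16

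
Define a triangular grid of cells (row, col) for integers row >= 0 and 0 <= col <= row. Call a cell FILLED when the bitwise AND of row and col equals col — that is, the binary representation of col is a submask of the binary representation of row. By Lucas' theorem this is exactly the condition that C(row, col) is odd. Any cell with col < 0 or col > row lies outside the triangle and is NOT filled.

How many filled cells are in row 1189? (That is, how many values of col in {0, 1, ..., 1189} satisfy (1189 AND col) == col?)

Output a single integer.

Answer: 32

Derivation:
1189 in binary = 10010100101
popcount(1189) = number of 1-bits in 10010100101 = 5
A col c satisfies (1189 AND c) == c iff every set bit of c is also set in 1189; each of the 5 set bits of 1189 can independently be on or off in c.
count = 2^5 = 32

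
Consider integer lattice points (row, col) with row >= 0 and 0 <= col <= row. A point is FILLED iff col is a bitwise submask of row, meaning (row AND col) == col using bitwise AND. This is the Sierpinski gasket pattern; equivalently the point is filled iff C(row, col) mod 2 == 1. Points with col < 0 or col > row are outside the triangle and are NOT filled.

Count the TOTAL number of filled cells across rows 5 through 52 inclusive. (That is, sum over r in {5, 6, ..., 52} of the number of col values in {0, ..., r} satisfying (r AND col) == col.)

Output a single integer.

r5=101 pc2: +4 =4
r6=110 pc2: +4 =8
r7=111 pc3: +8 =16
r8=1000 pc1: +2 =18
r9=1001 pc2: +4 =22
r10=1010 pc2: +4 =26
r11=1011 pc3: +8 =34
r12=1100 pc2: +4 =38
r13=1101 pc3: +8 =46
r14=1110 pc3: +8 =54
r15=1111 pc4: +16 =70
r16=10000 pc1: +2 =72
r17=10001 pc2: +4 =76
r18=10010 pc2: +4 =80
r19=10011 pc3: +8 =88
r20=10100 pc2: +4 =92
r21=10101 pc3: +8 =100
r22=10110 pc3: +8 =108
r23=10111 pc4: +16 =124
r24=11000 pc2: +4 =128
r25=11001 pc3: +8 =136
r26=11010 pc3: +8 =144
r27=11011 pc4: +16 =160
r28=11100 pc3: +8 =168
r29=11101 pc4: +16 =184
r30=11110 pc4: +16 =200
r31=11111 pc5: +32 =232
r32=100000 pc1: +2 =234
r33=100001 pc2: +4 =238
r34=100010 pc2: +4 =242
r35=100011 pc3: +8 =250
r36=100100 pc2: +4 =254
r37=100101 pc3: +8 =262
r38=100110 pc3: +8 =270
r39=100111 pc4: +16 =286
r40=101000 pc2: +4 =290
r41=101001 pc3: +8 =298
r42=101010 pc3: +8 =306
r43=101011 pc4: +16 =322
r44=101100 pc3: +8 =330
r45=101101 pc4: +16 =346
r46=101110 pc4: +16 =362
r47=101111 pc5: +32 =394
r48=110000 pc2: +4 =398
r49=110001 pc3: +8 =406
r50=110010 pc3: +8 =414
r51=110011 pc4: +16 =430
r52=110100 pc3: +8 =438

Answer: 438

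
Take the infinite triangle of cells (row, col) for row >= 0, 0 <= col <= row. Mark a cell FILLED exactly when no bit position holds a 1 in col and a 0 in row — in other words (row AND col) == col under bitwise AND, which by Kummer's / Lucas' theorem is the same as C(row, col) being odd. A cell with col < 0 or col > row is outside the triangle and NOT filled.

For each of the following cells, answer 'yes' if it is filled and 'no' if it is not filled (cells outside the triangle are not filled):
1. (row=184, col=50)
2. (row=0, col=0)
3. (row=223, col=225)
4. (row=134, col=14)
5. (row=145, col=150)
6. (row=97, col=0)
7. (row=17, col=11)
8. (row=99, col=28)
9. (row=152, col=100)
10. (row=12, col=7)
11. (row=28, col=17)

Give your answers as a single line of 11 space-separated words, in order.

(184,50): row=0b10111000, col=0b110010, row AND col = 0b110000 = 48; 48 != 50 -> empty
(0,0): row=0b0, col=0b0, row AND col = 0b0 = 0; 0 == 0 -> filled
(223,225): col outside [0, 223] -> not filled
(134,14): row=0b10000110, col=0b1110, row AND col = 0b110 = 6; 6 != 14 -> empty
(145,150): col outside [0, 145] -> not filled
(97,0): row=0b1100001, col=0b0, row AND col = 0b0 = 0; 0 == 0 -> filled
(17,11): row=0b10001, col=0b1011, row AND col = 0b1 = 1; 1 != 11 -> empty
(99,28): row=0b1100011, col=0b11100, row AND col = 0b0 = 0; 0 != 28 -> empty
(152,100): row=0b10011000, col=0b1100100, row AND col = 0b0 = 0; 0 != 100 -> empty
(12,7): row=0b1100, col=0b111, row AND col = 0b100 = 4; 4 != 7 -> empty
(28,17): row=0b11100, col=0b10001, row AND col = 0b10000 = 16; 16 != 17 -> empty

Answer: no yes no no no yes no no no no no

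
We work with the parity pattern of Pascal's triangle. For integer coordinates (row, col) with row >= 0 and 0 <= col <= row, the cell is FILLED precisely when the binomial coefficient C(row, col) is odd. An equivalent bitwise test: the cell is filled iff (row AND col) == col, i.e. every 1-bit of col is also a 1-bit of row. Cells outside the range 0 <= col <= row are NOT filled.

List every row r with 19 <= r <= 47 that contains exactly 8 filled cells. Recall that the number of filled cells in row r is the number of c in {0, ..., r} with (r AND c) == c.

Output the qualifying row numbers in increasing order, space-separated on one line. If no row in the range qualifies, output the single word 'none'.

Answer: 19 21 22 25 26 28 35 37 38 41 42 44

Derivation:
Row r has 2^popcount(r) filled cells, so we need popcount(r) = log2(8) = 3.
Scan r = 19..47 and keep those with exactly 3 one-bits:
r=19=10011 popcount=3 -> KEEP
r=20=10100 popcount=2 -> skip
r=21=10101 popcount=3 -> KEEP
r=22=10110 popcount=3 -> KEEP
r=23=10111 popcount=4 -> skip
r=24=11000 popcount=2 -> skip
r=25=11001 popcount=3 -> KEEP
r=26=11010 popcount=3 -> KEEP
r=27=11011 popcount=4 -> skip
r=28=11100 popcount=3 -> KEEP
r=29=11101 popcount=4 -> skip
r=30=11110 popcount=4 -> skip
r=31=11111 popcount=5 -> skip
r=32=100000 popcount=1 -> skip
r=33=100001 popcount=2 -> skip
r=34=100010 popcount=2 -> skip
r=35=100011 popcount=3 -> KEEP
r=36=100100 popcount=2 -> skip
r=37=100101 popcount=3 -> KEEP
r=38=100110 popcount=3 -> KEEP
r=39=100111 popcount=4 -> skip
r=40=101000 popcount=2 -> skip
r=41=101001 popcount=3 -> KEEP
r=42=101010 popcount=3 -> KEEP
r=43=101011 popcount=4 -> skip
r=44=101100 popcount=3 -> KEEP
r=45=101101 popcount=4 -> skip
r=46=101110 popcount=4 -> skip
r=47=101111 popcount=5 -> skip
Kept rows: 19 21 22 25 26 28 35 37 38 41 42 44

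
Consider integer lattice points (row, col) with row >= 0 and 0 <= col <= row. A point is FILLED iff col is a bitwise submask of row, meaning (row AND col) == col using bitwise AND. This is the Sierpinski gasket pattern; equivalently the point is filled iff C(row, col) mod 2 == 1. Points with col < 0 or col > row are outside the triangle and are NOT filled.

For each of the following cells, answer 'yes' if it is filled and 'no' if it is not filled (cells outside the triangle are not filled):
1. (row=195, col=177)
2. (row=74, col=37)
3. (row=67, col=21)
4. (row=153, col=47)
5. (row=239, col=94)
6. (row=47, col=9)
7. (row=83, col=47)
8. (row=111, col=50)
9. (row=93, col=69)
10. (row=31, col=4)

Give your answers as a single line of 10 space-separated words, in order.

(195,177): row=0b11000011, col=0b10110001, row AND col = 0b10000001 = 129; 129 != 177 -> empty
(74,37): row=0b1001010, col=0b100101, row AND col = 0b0 = 0; 0 != 37 -> empty
(67,21): row=0b1000011, col=0b10101, row AND col = 0b1 = 1; 1 != 21 -> empty
(153,47): row=0b10011001, col=0b101111, row AND col = 0b1001 = 9; 9 != 47 -> empty
(239,94): row=0b11101111, col=0b1011110, row AND col = 0b1001110 = 78; 78 != 94 -> empty
(47,9): row=0b101111, col=0b1001, row AND col = 0b1001 = 9; 9 == 9 -> filled
(83,47): row=0b1010011, col=0b101111, row AND col = 0b11 = 3; 3 != 47 -> empty
(111,50): row=0b1101111, col=0b110010, row AND col = 0b100010 = 34; 34 != 50 -> empty
(93,69): row=0b1011101, col=0b1000101, row AND col = 0b1000101 = 69; 69 == 69 -> filled
(31,4): row=0b11111, col=0b100, row AND col = 0b100 = 4; 4 == 4 -> filled

Answer: no no no no no yes no no yes yes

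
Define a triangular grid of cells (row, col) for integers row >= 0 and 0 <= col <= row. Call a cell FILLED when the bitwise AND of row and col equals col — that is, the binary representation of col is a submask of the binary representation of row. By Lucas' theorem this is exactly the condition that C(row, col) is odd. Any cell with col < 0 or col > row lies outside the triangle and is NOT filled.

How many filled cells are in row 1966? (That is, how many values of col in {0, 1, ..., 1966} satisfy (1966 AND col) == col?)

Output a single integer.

Answer: 256

Derivation:
1966 in binary = 11110101110
popcount(1966) = number of 1-bits in 11110101110 = 8
A col c satisfies (1966 AND c) == c iff every set bit of c is also set in 1966; each of the 8 set bits of 1966 can independently be on or off in c.
count = 2^8 = 256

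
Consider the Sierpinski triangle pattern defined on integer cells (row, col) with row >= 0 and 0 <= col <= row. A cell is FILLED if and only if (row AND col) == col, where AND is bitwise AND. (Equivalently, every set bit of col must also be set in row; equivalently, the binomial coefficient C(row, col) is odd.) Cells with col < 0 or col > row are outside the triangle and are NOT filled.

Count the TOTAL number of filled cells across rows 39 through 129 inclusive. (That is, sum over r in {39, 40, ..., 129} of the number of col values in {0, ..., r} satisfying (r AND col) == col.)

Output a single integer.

Answer: 1912

Derivation:
r39=100111 pc4: +16 =16
r40=101000 pc2: +4 =20
r41=101001 pc3: +8 =28
r42=101010 pc3: +8 =36
r43=101011 pc4: +16 =52
r44=101100 pc3: +8 =60
r45=101101 pc4: +16 =76
r46=101110 pc4: +16 =92
r47=101111 pc5: +32 =124
r48=110000 pc2: +4 =128
r49=110001 pc3: +8 =136
r50=110010 pc3: +8 =144
r51=110011 pc4: +16 =160
r52=110100 pc3: +8 =168
r53=110101 pc4: +16 =184
r54=110110 pc4: +16 =200
r55=110111 pc5: +32 =232
r56=111000 pc3: +8 =240
r57=111001 pc4: +16 =256
r58=111010 pc4: +16 =272
r59=111011 pc5: +32 =304
r60=111100 pc4: +16 =320
r61=111101 pc5: +32 =352
r62=111110 pc5: +32 =384
r63=111111 pc6: +64 =448
r64=1000000 pc1: +2 =450
r65=1000001 pc2: +4 =454
r66=1000010 pc2: +4 =458
r67=1000011 pc3: +8 =466
r68=1000100 pc2: +4 =470
r69=1000101 pc3: +8 =478
r70=1000110 pc3: +8 =486
r71=1000111 pc4: +16 =502
r72=1001000 pc2: +4 =506
r73=1001001 pc3: +8 =514
r74=1001010 pc3: +8 =522
r75=1001011 pc4: +16 =538
r76=1001100 pc3: +8 =546
r77=1001101 pc4: +16 =562
r78=1001110 pc4: +16 =578
r79=1001111 pc5: +32 =610
r80=1010000 pc2: +4 =614
r81=1010001 pc3: +8 =622
r82=1010010 pc3: +8 =630
r83=1010011 pc4: +16 =646
r84=1010100 pc3: +8 =654
r85=1010101 pc4: +16 =670
r86=1010110 pc4: +16 =686
r87=1010111 pc5: +32 =718
r88=1011000 pc3: +8 =726
r89=1011001 pc4: +16 =742
r90=1011010 pc4: +16 =758
r91=1011011 pc5: +32 =790
r92=1011100 pc4: +16 =806
r93=1011101 pc5: +32 =838
r94=1011110 pc5: +32 =870
r95=1011111 pc6: +64 =934
r96=1100000 pc2: +4 =938
r97=1100001 pc3: +8 =946
r98=1100010 pc3: +8 =954
r99=1100011 pc4: +16 =970
r100=1100100 pc3: +8 =978
r101=1100101 pc4: +16 =994
r102=1100110 pc4: +16 =1010
r103=1100111 pc5: +32 =1042
r104=1101000 pc3: +8 =1050
r105=1101001 pc4: +16 =1066
r106=1101010 pc4: +16 =1082
r107=1101011 pc5: +32 =1114
r108=1101100 pc4: +16 =1130
r109=1101101 pc5: +32 =1162
r110=1101110 pc5: +32 =1194
r111=1101111 pc6: +64 =1258
r112=1110000 pc3: +8 =1266
r113=1110001 pc4: +16 =1282
r114=1110010 pc4: +16 =1298
r115=1110011 pc5: +32 =1330
r116=1110100 pc4: +16 =1346
r117=1110101 pc5: +32 =1378
r118=1110110 pc5: +32 =1410
r119=1110111 pc6: +64 =1474
r120=1111000 pc4: +16 =1490
r121=1111001 pc5: +32 =1522
r122=1111010 pc5: +32 =1554
r123=1111011 pc6: +64 =1618
r124=1111100 pc5: +32 =1650
r125=1111101 pc6: +64 =1714
r126=1111110 pc6: +64 =1778
r127=1111111 pc7: +128 =1906
r128=10000000 pc1: +2 =1908
r129=10000001 pc2: +4 =1912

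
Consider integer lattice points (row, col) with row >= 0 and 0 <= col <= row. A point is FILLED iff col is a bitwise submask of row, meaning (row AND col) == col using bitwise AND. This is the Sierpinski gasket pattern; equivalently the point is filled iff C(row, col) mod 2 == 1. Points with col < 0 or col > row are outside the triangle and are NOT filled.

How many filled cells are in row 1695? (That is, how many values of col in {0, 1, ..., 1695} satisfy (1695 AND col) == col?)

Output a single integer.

Answer: 256

Derivation:
1695 in binary = 11010011111
popcount(1695) = number of 1-bits in 11010011111 = 8
A col c satisfies (1695 AND c) == c iff every set bit of c is also set in 1695; each of the 8 set bits of 1695 can independently be on or off in c.
count = 2^8 = 256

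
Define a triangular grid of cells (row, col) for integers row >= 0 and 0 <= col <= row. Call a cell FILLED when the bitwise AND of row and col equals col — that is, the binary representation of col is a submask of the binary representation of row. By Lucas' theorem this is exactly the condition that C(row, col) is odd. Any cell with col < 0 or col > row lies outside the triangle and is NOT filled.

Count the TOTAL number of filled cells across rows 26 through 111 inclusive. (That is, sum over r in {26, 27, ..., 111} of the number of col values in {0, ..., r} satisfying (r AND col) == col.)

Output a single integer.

r26=11010 pc3: +8 =8
r27=11011 pc4: +16 =24
r28=11100 pc3: +8 =32
r29=11101 pc4: +16 =48
r30=11110 pc4: +16 =64
r31=11111 pc5: +32 =96
r32=100000 pc1: +2 =98
r33=100001 pc2: +4 =102
r34=100010 pc2: +4 =106
r35=100011 pc3: +8 =114
r36=100100 pc2: +4 =118
r37=100101 pc3: +8 =126
r38=100110 pc3: +8 =134
r39=100111 pc4: +16 =150
r40=101000 pc2: +4 =154
r41=101001 pc3: +8 =162
r42=101010 pc3: +8 =170
r43=101011 pc4: +16 =186
r44=101100 pc3: +8 =194
r45=101101 pc4: +16 =210
r46=101110 pc4: +16 =226
r47=101111 pc5: +32 =258
r48=110000 pc2: +4 =262
r49=110001 pc3: +8 =270
r50=110010 pc3: +8 =278
r51=110011 pc4: +16 =294
r52=110100 pc3: +8 =302
r53=110101 pc4: +16 =318
r54=110110 pc4: +16 =334
r55=110111 pc5: +32 =366
r56=111000 pc3: +8 =374
r57=111001 pc4: +16 =390
r58=111010 pc4: +16 =406
r59=111011 pc5: +32 =438
r60=111100 pc4: +16 =454
r61=111101 pc5: +32 =486
r62=111110 pc5: +32 =518
r63=111111 pc6: +64 =582
r64=1000000 pc1: +2 =584
r65=1000001 pc2: +4 =588
r66=1000010 pc2: +4 =592
r67=1000011 pc3: +8 =600
r68=1000100 pc2: +4 =604
r69=1000101 pc3: +8 =612
r70=1000110 pc3: +8 =620
r71=1000111 pc4: +16 =636
r72=1001000 pc2: +4 =640
r73=1001001 pc3: +8 =648
r74=1001010 pc3: +8 =656
r75=1001011 pc4: +16 =672
r76=1001100 pc3: +8 =680
r77=1001101 pc4: +16 =696
r78=1001110 pc4: +16 =712
r79=1001111 pc5: +32 =744
r80=1010000 pc2: +4 =748
r81=1010001 pc3: +8 =756
r82=1010010 pc3: +8 =764
r83=1010011 pc4: +16 =780
r84=1010100 pc3: +8 =788
r85=1010101 pc4: +16 =804
r86=1010110 pc4: +16 =820
r87=1010111 pc5: +32 =852
r88=1011000 pc3: +8 =860
r89=1011001 pc4: +16 =876
r90=1011010 pc4: +16 =892
r91=1011011 pc5: +32 =924
r92=1011100 pc4: +16 =940
r93=1011101 pc5: +32 =972
r94=1011110 pc5: +32 =1004
r95=1011111 pc6: +64 =1068
r96=1100000 pc2: +4 =1072
r97=1100001 pc3: +8 =1080
r98=1100010 pc3: +8 =1088
r99=1100011 pc4: +16 =1104
r100=1100100 pc3: +8 =1112
r101=1100101 pc4: +16 =1128
r102=1100110 pc4: +16 =1144
r103=1100111 pc5: +32 =1176
r104=1101000 pc3: +8 =1184
r105=1101001 pc4: +16 =1200
r106=1101010 pc4: +16 =1216
r107=1101011 pc5: +32 =1248
r108=1101100 pc4: +16 =1264
r109=1101101 pc5: +32 =1296
r110=1101110 pc5: +32 =1328
r111=1101111 pc6: +64 =1392

Answer: 1392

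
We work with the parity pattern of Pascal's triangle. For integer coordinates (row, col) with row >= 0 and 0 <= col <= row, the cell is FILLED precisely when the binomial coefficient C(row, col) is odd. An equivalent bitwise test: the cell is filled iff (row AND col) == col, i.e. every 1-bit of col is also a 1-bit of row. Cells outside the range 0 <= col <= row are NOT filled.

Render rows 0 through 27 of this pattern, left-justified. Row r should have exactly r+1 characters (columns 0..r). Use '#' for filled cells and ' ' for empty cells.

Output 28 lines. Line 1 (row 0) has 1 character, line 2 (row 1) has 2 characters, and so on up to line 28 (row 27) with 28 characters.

r0=0: #
r1=1: ##
r2=10: # #
r3=11: ####
r4=100: #   #
r5=101: ##  ##
r6=110: # # # #
r7=111: ########
r8=1000: #       #
r9=1001: ##      ##
r10=1010: # #     # #
r11=1011: ####    ####
r12=1100: #   #   #   #
r13=1101: ##  ##  ##  ##
r14=1110: # # # # # # # #
r15=1111: ################
r16=10000: #               #
r17=10001: ##              ##
r18=10010: # #             # #
r19=10011: ####            ####
r20=10100: #   #           #   #
r21=10101: ##  ##          ##  ##
r22=10110: # # # #         # # # #
r23=10111: ########        ########
r24=11000: #       #       #       #
r25=11001: ##      ##      ##      ##
r26=11010: # #     # #     # #     # #
r27=11011: ####    ####    ####    ####

Answer: #
##
# #
####
#   #
##  ##
# # # #
########
#       #
##      ##
# #     # #
####    ####
#   #   #   #
##  ##  ##  ##
# # # # # # # #
################
#               #
##              ##
# #             # #
####            ####
#   #           #   #
##  ##          ##  ##
# # # #         # # # #
########        ########
#       #       #       #
##      ##      ##      ##
# #     # #     # #     # #
####    ####    ####    ####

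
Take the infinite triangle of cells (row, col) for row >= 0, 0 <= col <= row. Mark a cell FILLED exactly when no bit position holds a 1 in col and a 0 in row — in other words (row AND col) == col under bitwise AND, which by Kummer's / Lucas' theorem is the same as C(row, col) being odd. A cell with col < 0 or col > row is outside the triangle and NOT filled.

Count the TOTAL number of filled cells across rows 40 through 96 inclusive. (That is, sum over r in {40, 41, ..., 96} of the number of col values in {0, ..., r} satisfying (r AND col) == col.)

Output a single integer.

Answer: 922

Derivation:
r40=101000 pc2: +4 =4
r41=101001 pc3: +8 =12
r42=101010 pc3: +8 =20
r43=101011 pc4: +16 =36
r44=101100 pc3: +8 =44
r45=101101 pc4: +16 =60
r46=101110 pc4: +16 =76
r47=101111 pc5: +32 =108
r48=110000 pc2: +4 =112
r49=110001 pc3: +8 =120
r50=110010 pc3: +8 =128
r51=110011 pc4: +16 =144
r52=110100 pc3: +8 =152
r53=110101 pc4: +16 =168
r54=110110 pc4: +16 =184
r55=110111 pc5: +32 =216
r56=111000 pc3: +8 =224
r57=111001 pc4: +16 =240
r58=111010 pc4: +16 =256
r59=111011 pc5: +32 =288
r60=111100 pc4: +16 =304
r61=111101 pc5: +32 =336
r62=111110 pc5: +32 =368
r63=111111 pc6: +64 =432
r64=1000000 pc1: +2 =434
r65=1000001 pc2: +4 =438
r66=1000010 pc2: +4 =442
r67=1000011 pc3: +8 =450
r68=1000100 pc2: +4 =454
r69=1000101 pc3: +8 =462
r70=1000110 pc3: +8 =470
r71=1000111 pc4: +16 =486
r72=1001000 pc2: +4 =490
r73=1001001 pc3: +8 =498
r74=1001010 pc3: +8 =506
r75=1001011 pc4: +16 =522
r76=1001100 pc3: +8 =530
r77=1001101 pc4: +16 =546
r78=1001110 pc4: +16 =562
r79=1001111 pc5: +32 =594
r80=1010000 pc2: +4 =598
r81=1010001 pc3: +8 =606
r82=1010010 pc3: +8 =614
r83=1010011 pc4: +16 =630
r84=1010100 pc3: +8 =638
r85=1010101 pc4: +16 =654
r86=1010110 pc4: +16 =670
r87=1010111 pc5: +32 =702
r88=1011000 pc3: +8 =710
r89=1011001 pc4: +16 =726
r90=1011010 pc4: +16 =742
r91=1011011 pc5: +32 =774
r92=1011100 pc4: +16 =790
r93=1011101 pc5: +32 =822
r94=1011110 pc5: +32 =854
r95=1011111 pc6: +64 =918
r96=1100000 pc2: +4 =922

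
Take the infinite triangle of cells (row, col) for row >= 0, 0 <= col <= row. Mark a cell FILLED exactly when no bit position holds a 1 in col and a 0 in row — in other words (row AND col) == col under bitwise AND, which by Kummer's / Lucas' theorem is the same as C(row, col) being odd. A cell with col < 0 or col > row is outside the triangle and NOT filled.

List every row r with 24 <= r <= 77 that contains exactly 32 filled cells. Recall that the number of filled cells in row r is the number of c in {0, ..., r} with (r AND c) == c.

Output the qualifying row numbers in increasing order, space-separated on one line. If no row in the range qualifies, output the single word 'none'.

Answer: 31 47 55 59 61 62

Derivation:
Row r has 2^popcount(r) filled cells, so we need popcount(r) = log2(32) = 5.
Scan r = 24..77 and keep those with exactly 5 one-bits:
r=24=11000 popcount=2 -> skip
r=25=11001 popcount=3 -> skip
r=26=11010 popcount=3 -> skip
r=27=11011 popcount=4 -> skip
r=28=11100 popcount=3 -> skip
r=29=11101 popcount=4 -> skip
r=30=11110 popcount=4 -> skip
r=31=11111 popcount=5 -> KEEP
r=32=100000 popcount=1 -> skip
r=33=100001 popcount=2 -> skip
r=34=100010 popcount=2 -> skip
r=35=100011 popcount=3 -> skip
r=36=100100 popcount=2 -> skip
r=37=100101 popcount=3 -> skip
r=38=100110 popcount=3 -> skip
r=39=100111 popcount=4 -> skip
r=40=101000 popcount=2 -> skip
r=41=101001 popcount=3 -> skip
r=42=101010 popcount=3 -> skip
r=43=101011 popcount=4 -> skip
r=44=101100 popcount=3 -> skip
r=45=101101 popcount=4 -> skip
r=46=101110 popcount=4 -> skip
r=47=101111 popcount=5 -> KEEP
r=48=110000 popcount=2 -> skip
r=49=110001 popcount=3 -> skip
r=50=110010 popcount=3 -> skip
r=51=110011 popcount=4 -> skip
r=52=110100 popcount=3 -> skip
r=53=110101 popcount=4 -> skip
r=54=110110 popcount=4 -> skip
r=55=110111 popcount=5 -> KEEP
r=56=111000 popcount=3 -> skip
r=57=111001 popcount=4 -> skip
r=58=111010 popcount=4 -> skip
r=59=111011 popcount=5 -> KEEP
r=60=111100 popcount=4 -> skip
r=61=111101 popcount=5 -> KEEP
r=62=111110 popcount=5 -> KEEP
r=63=111111 popcount=6 -> skip
r=64=1000000 popcount=1 -> skip
r=65=1000001 popcount=2 -> skip
r=66=1000010 popcount=2 -> skip
r=67=1000011 popcount=3 -> skip
r=68=1000100 popcount=2 -> skip
r=69=1000101 popcount=3 -> skip
r=70=1000110 popcount=3 -> skip
r=71=1000111 popcount=4 -> skip
r=72=1001000 popcount=2 -> skip
r=73=1001001 popcount=3 -> skip
r=74=1001010 popcount=3 -> skip
r=75=1001011 popcount=4 -> skip
r=76=1001100 popcount=3 -> skip
r=77=1001101 popcount=4 -> skip
Kept rows: 31 47 55 59 61 62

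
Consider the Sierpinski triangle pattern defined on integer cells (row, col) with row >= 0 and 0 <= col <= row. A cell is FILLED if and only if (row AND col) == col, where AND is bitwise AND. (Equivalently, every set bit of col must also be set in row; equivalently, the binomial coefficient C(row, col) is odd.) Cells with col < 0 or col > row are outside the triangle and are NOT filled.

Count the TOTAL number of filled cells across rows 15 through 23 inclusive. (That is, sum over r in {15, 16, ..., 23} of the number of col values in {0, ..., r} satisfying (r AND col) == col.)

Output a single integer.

Answer: 70

Derivation:
r15=1111 pc4: +16 =16
r16=10000 pc1: +2 =18
r17=10001 pc2: +4 =22
r18=10010 pc2: +4 =26
r19=10011 pc3: +8 =34
r20=10100 pc2: +4 =38
r21=10101 pc3: +8 =46
r22=10110 pc3: +8 =54
r23=10111 pc4: +16 =70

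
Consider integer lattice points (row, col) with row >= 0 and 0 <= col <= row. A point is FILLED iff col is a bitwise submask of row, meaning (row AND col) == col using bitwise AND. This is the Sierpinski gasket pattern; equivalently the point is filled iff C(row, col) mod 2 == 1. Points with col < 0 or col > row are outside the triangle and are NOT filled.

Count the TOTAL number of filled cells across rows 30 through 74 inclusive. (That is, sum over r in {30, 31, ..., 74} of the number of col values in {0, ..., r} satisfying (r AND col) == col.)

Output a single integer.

Answer: 608

Derivation:
r30=11110 pc4: +16 =16
r31=11111 pc5: +32 =48
r32=100000 pc1: +2 =50
r33=100001 pc2: +4 =54
r34=100010 pc2: +4 =58
r35=100011 pc3: +8 =66
r36=100100 pc2: +4 =70
r37=100101 pc3: +8 =78
r38=100110 pc3: +8 =86
r39=100111 pc4: +16 =102
r40=101000 pc2: +4 =106
r41=101001 pc3: +8 =114
r42=101010 pc3: +8 =122
r43=101011 pc4: +16 =138
r44=101100 pc3: +8 =146
r45=101101 pc4: +16 =162
r46=101110 pc4: +16 =178
r47=101111 pc5: +32 =210
r48=110000 pc2: +4 =214
r49=110001 pc3: +8 =222
r50=110010 pc3: +8 =230
r51=110011 pc4: +16 =246
r52=110100 pc3: +8 =254
r53=110101 pc4: +16 =270
r54=110110 pc4: +16 =286
r55=110111 pc5: +32 =318
r56=111000 pc3: +8 =326
r57=111001 pc4: +16 =342
r58=111010 pc4: +16 =358
r59=111011 pc5: +32 =390
r60=111100 pc4: +16 =406
r61=111101 pc5: +32 =438
r62=111110 pc5: +32 =470
r63=111111 pc6: +64 =534
r64=1000000 pc1: +2 =536
r65=1000001 pc2: +4 =540
r66=1000010 pc2: +4 =544
r67=1000011 pc3: +8 =552
r68=1000100 pc2: +4 =556
r69=1000101 pc3: +8 =564
r70=1000110 pc3: +8 =572
r71=1000111 pc4: +16 =588
r72=1001000 pc2: +4 =592
r73=1001001 pc3: +8 =600
r74=1001010 pc3: +8 =608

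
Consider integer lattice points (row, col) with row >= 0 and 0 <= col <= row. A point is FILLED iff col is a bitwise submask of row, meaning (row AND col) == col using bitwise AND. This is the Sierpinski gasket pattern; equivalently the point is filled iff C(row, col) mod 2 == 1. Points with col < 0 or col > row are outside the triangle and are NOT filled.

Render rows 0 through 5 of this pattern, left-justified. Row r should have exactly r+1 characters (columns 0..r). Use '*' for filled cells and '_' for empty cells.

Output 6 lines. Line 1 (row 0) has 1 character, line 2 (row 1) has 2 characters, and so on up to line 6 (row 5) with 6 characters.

r0=0: *
r1=1: **
r2=10: *_*
r3=11: ****
r4=100: *___*
r5=101: **__**

Answer: *
**
*_*
****
*___*
**__**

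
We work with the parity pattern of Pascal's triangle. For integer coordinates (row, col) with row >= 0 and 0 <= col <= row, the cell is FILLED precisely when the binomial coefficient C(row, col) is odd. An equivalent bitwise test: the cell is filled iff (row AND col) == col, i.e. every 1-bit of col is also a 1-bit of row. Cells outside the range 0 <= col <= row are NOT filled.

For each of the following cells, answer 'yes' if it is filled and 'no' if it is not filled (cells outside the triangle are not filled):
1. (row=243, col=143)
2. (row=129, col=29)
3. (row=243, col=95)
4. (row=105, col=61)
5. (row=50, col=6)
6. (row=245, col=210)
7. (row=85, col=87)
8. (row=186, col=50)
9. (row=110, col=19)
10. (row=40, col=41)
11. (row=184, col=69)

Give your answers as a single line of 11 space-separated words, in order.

(243,143): row=0b11110011, col=0b10001111, row AND col = 0b10000011 = 131; 131 != 143 -> empty
(129,29): row=0b10000001, col=0b11101, row AND col = 0b1 = 1; 1 != 29 -> empty
(243,95): row=0b11110011, col=0b1011111, row AND col = 0b1010011 = 83; 83 != 95 -> empty
(105,61): row=0b1101001, col=0b111101, row AND col = 0b101001 = 41; 41 != 61 -> empty
(50,6): row=0b110010, col=0b110, row AND col = 0b10 = 2; 2 != 6 -> empty
(245,210): row=0b11110101, col=0b11010010, row AND col = 0b11010000 = 208; 208 != 210 -> empty
(85,87): col outside [0, 85] -> not filled
(186,50): row=0b10111010, col=0b110010, row AND col = 0b110010 = 50; 50 == 50 -> filled
(110,19): row=0b1101110, col=0b10011, row AND col = 0b10 = 2; 2 != 19 -> empty
(40,41): col outside [0, 40] -> not filled
(184,69): row=0b10111000, col=0b1000101, row AND col = 0b0 = 0; 0 != 69 -> empty

Answer: no no no no no no no yes no no no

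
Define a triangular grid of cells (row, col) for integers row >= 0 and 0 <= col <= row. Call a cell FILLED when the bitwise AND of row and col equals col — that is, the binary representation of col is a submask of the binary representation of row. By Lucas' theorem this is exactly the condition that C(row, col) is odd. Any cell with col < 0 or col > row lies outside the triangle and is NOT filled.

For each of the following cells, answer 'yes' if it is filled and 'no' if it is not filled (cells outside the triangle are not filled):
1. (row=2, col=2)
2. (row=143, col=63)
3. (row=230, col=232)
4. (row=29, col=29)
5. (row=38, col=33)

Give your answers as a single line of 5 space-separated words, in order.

(2,2): row=0b10, col=0b10, row AND col = 0b10 = 2; 2 == 2 -> filled
(143,63): row=0b10001111, col=0b111111, row AND col = 0b1111 = 15; 15 != 63 -> empty
(230,232): col outside [0, 230] -> not filled
(29,29): row=0b11101, col=0b11101, row AND col = 0b11101 = 29; 29 == 29 -> filled
(38,33): row=0b100110, col=0b100001, row AND col = 0b100000 = 32; 32 != 33 -> empty

Answer: yes no no yes no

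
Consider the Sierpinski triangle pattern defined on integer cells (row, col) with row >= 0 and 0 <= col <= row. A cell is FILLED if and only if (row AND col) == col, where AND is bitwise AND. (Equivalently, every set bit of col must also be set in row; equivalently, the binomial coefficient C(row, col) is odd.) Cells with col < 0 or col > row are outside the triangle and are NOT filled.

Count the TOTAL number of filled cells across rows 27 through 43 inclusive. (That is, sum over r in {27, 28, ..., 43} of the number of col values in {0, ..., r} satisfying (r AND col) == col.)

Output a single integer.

r27=11011 pc4: +16 =16
r28=11100 pc3: +8 =24
r29=11101 pc4: +16 =40
r30=11110 pc4: +16 =56
r31=11111 pc5: +32 =88
r32=100000 pc1: +2 =90
r33=100001 pc2: +4 =94
r34=100010 pc2: +4 =98
r35=100011 pc3: +8 =106
r36=100100 pc2: +4 =110
r37=100101 pc3: +8 =118
r38=100110 pc3: +8 =126
r39=100111 pc4: +16 =142
r40=101000 pc2: +4 =146
r41=101001 pc3: +8 =154
r42=101010 pc3: +8 =162
r43=101011 pc4: +16 =178

Answer: 178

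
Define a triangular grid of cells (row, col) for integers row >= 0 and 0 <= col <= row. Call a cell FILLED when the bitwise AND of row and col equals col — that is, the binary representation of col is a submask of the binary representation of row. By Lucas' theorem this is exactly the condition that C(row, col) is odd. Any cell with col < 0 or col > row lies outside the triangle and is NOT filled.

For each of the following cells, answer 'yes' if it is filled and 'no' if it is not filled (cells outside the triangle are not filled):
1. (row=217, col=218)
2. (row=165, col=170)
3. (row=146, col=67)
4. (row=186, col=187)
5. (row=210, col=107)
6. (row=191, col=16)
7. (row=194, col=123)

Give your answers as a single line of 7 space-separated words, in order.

Answer: no no no no no yes no

Derivation:
(217,218): col outside [0, 217] -> not filled
(165,170): col outside [0, 165] -> not filled
(146,67): row=0b10010010, col=0b1000011, row AND col = 0b10 = 2; 2 != 67 -> empty
(186,187): col outside [0, 186] -> not filled
(210,107): row=0b11010010, col=0b1101011, row AND col = 0b1000010 = 66; 66 != 107 -> empty
(191,16): row=0b10111111, col=0b10000, row AND col = 0b10000 = 16; 16 == 16 -> filled
(194,123): row=0b11000010, col=0b1111011, row AND col = 0b1000010 = 66; 66 != 123 -> empty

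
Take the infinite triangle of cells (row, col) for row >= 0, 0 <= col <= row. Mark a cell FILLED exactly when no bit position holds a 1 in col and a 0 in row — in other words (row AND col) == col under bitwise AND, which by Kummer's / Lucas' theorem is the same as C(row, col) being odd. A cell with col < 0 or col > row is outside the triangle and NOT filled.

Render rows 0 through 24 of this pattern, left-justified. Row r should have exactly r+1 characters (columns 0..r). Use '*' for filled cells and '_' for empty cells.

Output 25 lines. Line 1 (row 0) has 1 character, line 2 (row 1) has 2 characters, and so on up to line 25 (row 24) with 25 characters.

r0=0: *
r1=1: **
r2=10: *_*
r3=11: ****
r4=100: *___*
r5=101: **__**
r6=110: *_*_*_*
r7=111: ********
r8=1000: *_______*
r9=1001: **______**
r10=1010: *_*_____*_*
r11=1011: ****____****
r12=1100: *___*___*___*
r13=1101: **__**__**__**
r14=1110: *_*_*_*_*_*_*_*
r15=1111: ****************
r16=10000: *_______________*
r17=10001: **______________**
r18=10010: *_*_____________*_*
r19=10011: ****____________****
r20=10100: *___*___________*___*
r21=10101: **__**__________**__**
r22=10110: *_*_*_*_________*_*_*_*
r23=10111: ********________********
r24=11000: *_______*_______*_______*

Answer: *
**
*_*
****
*___*
**__**
*_*_*_*
********
*_______*
**______**
*_*_____*_*
****____****
*___*___*___*
**__**__**__**
*_*_*_*_*_*_*_*
****************
*_______________*
**______________**
*_*_____________*_*
****____________****
*___*___________*___*
**__**__________**__**
*_*_*_*_________*_*_*_*
********________********
*_______*_______*_______*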